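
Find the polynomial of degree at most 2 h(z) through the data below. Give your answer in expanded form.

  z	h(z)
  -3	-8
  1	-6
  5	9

Build the Lagrange basis polynomials:
L_0(z) = (z - 1)(z - 5) / [32] = (1/32)z^2 - (3/16)z + 5/32
L_1(z) = (z + 3)(z - 5) / [-16] = -(1/16)z^2 + (1/8)z + 15/16
L_2(z) = (z + 3)(z - 1) / [32] = (1/32)z^2 + (1/16)z - 3/32
h(z) = (-8)·L_0 + (-6)·L_1 + 9·L_2
  (-8)·L_0(z) = -(1/4)z^2 + (3/2)z - 5/4
  (-6)·L_1(z) = (3/8)z^2 - (3/4)z - 45/8
  9·L_2(z) = (9/32)z^2 + (9/16)z - 27/32
Adding term by term: (13/32)z^2 + (21/16)z - 247/32

h(z) = (13/32)z^2 + (21/16)z - 247/32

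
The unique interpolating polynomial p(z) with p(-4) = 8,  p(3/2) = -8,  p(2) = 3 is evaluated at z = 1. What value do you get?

-1117/66

L_0(1) = (-1/2)·(-1)/[(-11/2)·(-6)] = 1/66
L_1(1) = (5)·(-1)/[(11/2)·(-1/2)] = 20/11
L_2(1) = (5)·(-1/2)/[(6)·(1/2)] = -5/6
Sum: 8·(1/66) + (-8)·(20/11) + 3·(-5/6) = -1117/66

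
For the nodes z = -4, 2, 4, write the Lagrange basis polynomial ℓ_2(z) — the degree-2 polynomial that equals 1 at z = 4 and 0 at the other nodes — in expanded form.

ℓ_2(z) = (z + 4)(z - 2) / [(8)·(2)]
       = (z^2 + 2z - 8) / (16)

ℓ_2(z) = (1/16)z^2 + (1/8)z - 1/2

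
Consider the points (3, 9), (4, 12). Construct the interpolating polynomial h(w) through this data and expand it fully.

h(w) = 3w

L_0(w) = (w - 4) / [-1] = -w + 4
L_1(w) = (w - 3) / [1] = w - 3
h(w) = 9·L_0 + 12·L_1
  9·L_0(w) = -9w + 36
  12·L_1(w) = 12w - 36
Adding term by term: 3w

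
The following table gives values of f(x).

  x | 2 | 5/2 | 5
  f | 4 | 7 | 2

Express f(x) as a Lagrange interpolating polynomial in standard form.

f(x) = -(8/3)x^2 + 18x - 64/3

Build the Lagrange basis polynomials:
L_0(x) = (x - 5/2)(x - 5) / [3/2] = (2/3)x^2 - 5x + 25/3
L_1(x) = (x - 2)(x - 5) / [-5/4] = -(4/5)x^2 + (28/5)x - 8
L_2(x) = (x - 2)(x - 5/2) / [15/2] = (2/15)x^2 - (3/5)x + 2/3
f(x) = 4·L_0 + 7·L_1 + 2·L_2
  4·L_0(x) = (8/3)x^2 - 20x + 100/3
  7·L_1(x) = -(28/5)x^2 + (196/5)x - 56
  2·L_2(x) = (4/15)x^2 - (6/5)x + 4/3
Adding term by term: -(8/3)x^2 + 18x - 64/3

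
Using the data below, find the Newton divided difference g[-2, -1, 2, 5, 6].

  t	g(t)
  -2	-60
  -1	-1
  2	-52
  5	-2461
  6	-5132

g[-2,-1] = (-1 - (-60)) / (-1 - (-2)) = 59
g[-1,2] = (-52 - (-1)) / (2 - (-1)) = -17
g[2,5] = (-2461 - (-52)) / (5 - 2) = -803
g[5,6] = (-5132 - (-2461)) / (6 - 5) = -2671
g[-2,-1,2] = (-17 - 59) / (2 - (-2)) = -19
g[-1,2,5] = (-803 - (-17)) / (5 - (-1)) = -131
g[2,5,6] = (-2671 - (-803)) / (6 - 2) = -467
g[-2,-1,2,5] = (-131 - (-19)) / (5 - (-2)) = -16
g[-1,2,5,6] = (-467 - (-131)) / (6 - (-1)) = -48
g[-2,-1,2,5,6] = (-48 - (-16)) / (6 - (-2)) = -4

-4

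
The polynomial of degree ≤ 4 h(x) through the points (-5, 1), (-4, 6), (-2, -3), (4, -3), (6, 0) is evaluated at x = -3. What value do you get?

L_0(-3) = (1)·(-1)·(-7)·(-9)/[(-1)·(-3)·(-9)·(-11)] = -7/33
L_1(-3) = (2)·(-1)·(-7)·(-9)/[(1)·(-2)·(-8)·(-10)] = 63/80
L_2(-3) = (2)·(1)·(-7)·(-9)/[(3)·(2)·(-6)·(-8)] = 7/16
L_3(-3) = (2)·(1)·(-1)·(-9)/[(9)·(8)·(6)·(-2)] = -1/48
L_4(-3) = (2)·(1)·(-1)·(-7)/[(11)·(10)·(8)·(2)] = 7/880
Sum: 1·(-7/33) + 6·(63/80) + (-3)·(7/16) + (-3)·(-1/48) + 0 = 4307/1320

4307/1320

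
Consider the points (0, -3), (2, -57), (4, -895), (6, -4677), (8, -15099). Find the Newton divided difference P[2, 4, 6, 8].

-77

P[2,4] = (-895 - (-57)) / (4 - 2) = -419
P[4,6] = (-4677 - (-895)) / (6 - 4) = -1891
P[6,8] = (-15099 - (-4677)) / (8 - 6) = -5211
P[2,4,6] = (-1891 - (-419)) / (6 - 2) = -368
P[4,6,8] = (-5211 - (-1891)) / (8 - 4) = -830
P[2,4,6,8] = (-830 - (-368)) / (8 - 2) = -77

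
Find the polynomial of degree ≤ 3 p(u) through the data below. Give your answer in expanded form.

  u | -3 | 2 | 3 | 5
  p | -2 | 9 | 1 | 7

Build the Lagrange basis polynomials:
L_0(u) = (u - 2)(u - 3)(u - 5) / [-240] = -(1/240)u^3 + (1/24)u^2 - (31/240)u + 1/8
L_1(u) = (u + 3)(u - 3)(u - 5) / [15] = (1/15)u^3 - (1/3)u^2 - (3/5)u + 3
L_2(u) = (u + 3)(u - 2)(u - 5) / [-12] = -(1/12)u^3 + (1/3)u^2 + (11/12)u - 5/2
L_3(u) = (u + 3)(u - 2)(u - 3) / [48] = (1/48)u^3 - (1/24)u^2 - (3/16)u + 3/8
p(u) = (-2)·L_0 + 9·L_1 + 1·L_2 + 7·L_3
  (-2)·L_0(u) = (1/120)u^3 - (1/12)u^2 + (31/120)u - 1/4
  9·L_1(u) = (3/5)u^3 - 3u^2 - (27/5)u + 27
  1·L_2(u) = -(1/12)u^3 + (1/3)u^2 + (11/12)u - 5/2
  7·L_3(u) = (7/48)u^3 - (7/24)u^2 - (21/16)u + 21/8
Adding term by term: (161/240)u^3 - (73/24)u^2 - (443/80)u + 215/8

p(u) = (161/240)u^3 - (73/24)u^2 - (443/80)u + 215/8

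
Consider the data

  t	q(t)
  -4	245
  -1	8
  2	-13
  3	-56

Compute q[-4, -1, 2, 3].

-3

q[-4,-1] = (8 - 245) / (-1 - (-4)) = -79
q[-1,2] = (-13 - 8) / (2 - (-1)) = -7
q[2,3] = (-56 - (-13)) / (3 - 2) = -43
q[-4,-1,2] = (-7 - (-79)) / (2 - (-4)) = 12
q[-1,2,3] = (-43 - (-7)) / (3 - (-1)) = -9
q[-4,-1,2,3] = (-9 - 12) / (3 - (-4)) = -3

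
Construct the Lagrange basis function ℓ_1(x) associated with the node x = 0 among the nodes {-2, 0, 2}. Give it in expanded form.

ℓ_1(x) = -(1/4)x^2 + 1

ℓ_1(x) = (x + 2)(x - 2) / [(2)·(-2)]
       = (x^2 - 4) / (-4)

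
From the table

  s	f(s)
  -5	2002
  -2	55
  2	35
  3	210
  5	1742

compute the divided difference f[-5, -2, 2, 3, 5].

f[-5,-2] = (55 - 2002) / (-2 - (-5)) = -649
f[-2,2] = (35 - 55) / (2 - (-2)) = -5
f[2,3] = (210 - 35) / (3 - 2) = 175
f[3,5] = (1742 - 210) / (5 - 3) = 766
f[-5,-2,2] = (-5 - (-649)) / (2 - (-5)) = 92
f[-2,2,3] = (175 - (-5)) / (3 - (-2)) = 36
f[2,3,5] = (766 - 175) / (5 - 2) = 197
f[-5,-2,2,3] = (36 - 92) / (3 - (-5)) = -7
f[-2,2,3,5] = (197 - 36) / (5 - (-2)) = 23
f[-5,-2,2,3,5] = (23 - (-7)) / (5 - (-5)) = 3

3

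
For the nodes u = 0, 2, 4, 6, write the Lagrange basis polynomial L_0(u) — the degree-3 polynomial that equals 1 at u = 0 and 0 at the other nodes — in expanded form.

L_0(u) = -(1/48)u^3 + (1/4)u^2 - (11/12)u + 1

L_0(u) = (u - 2)(u - 4)(u - 6) / [(-2)·(-4)·(-6)]
       = (u^3 - 12u^2 + 44u - 48) / (-48)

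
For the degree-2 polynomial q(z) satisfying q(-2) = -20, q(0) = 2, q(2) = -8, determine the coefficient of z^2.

-4

Build the Lagrange basis polynomials:
L_0(z) = z(z - 2) / [8] = (1/8)z^2 - (1/4)z
L_1(z) = (z + 2)(z - 2) / [-4] = -(1/4)z^2 + 1
L_2(z) = (z + 2)z / [8] = (1/8)z^2 + (1/4)z
q(z) = (-20)·L_0 + 2·L_1 + (-8)·L_2
Only the coefficient of z^2 is needed; take it from each L_i and combine:
(-20)·(1/8) + 2·(-1/4) + (-8)·(1/8) = -4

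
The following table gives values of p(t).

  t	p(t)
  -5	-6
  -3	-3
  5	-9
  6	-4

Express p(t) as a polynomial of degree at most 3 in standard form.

p(t) = (311/3960)t^3 + (7/660)t^2 - (8963/3960)t - 1025/132

L_0(t) = (t + 3)(t - 5)(t - 6) / [-220] = -(1/220)t^3 + (2/55)t^2 + (3/220)t - 9/22
L_1(t) = (t + 5)(t - 5)(t - 6) / [144] = (1/144)t^3 - (1/24)t^2 - (25/144)t + 25/24
L_2(t) = (t + 5)(t + 3)(t - 6) / [-80] = -(1/80)t^3 - (1/40)t^2 + (33/80)t + 9/8
L_3(t) = (t + 5)(t + 3)(t - 5) / [99] = (1/99)t^3 + (1/33)t^2 - (25/99)t - 25/33
p(t) = (-6)·L_0 + (-3)·L_1 + (-9)·L_2 + (-4)·L_3
  (-6)·L_0(t) = (3/110)t^3 - (12/55)t^2 - (9/110)t + 27/11
  (-3)·L_1(t) = -(1/48)t^3 + (1/8)t^2 + (25/48)t - 25/8
  (-9)·L_2(t) = (9/80)t^3 + (9/40)t^2 - (297/80)t - 81/8
  (-4)·L_3(t) = -(4/99)t^3 - (4/33)t^2 + (100/99)t + 100/33
Adding term by term: (311/3960)t^3 + (7/660)t^2 - (8963/3960)t - 1025/132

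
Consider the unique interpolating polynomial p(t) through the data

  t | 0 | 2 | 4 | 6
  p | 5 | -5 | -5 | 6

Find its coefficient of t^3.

The leading coefficient equals the top divided difference p[0,2,4,6].
p[0,2] = (-5 - 5) / (2 - 0) = -5
p[2,4] = (-5 - (-5)) / (4 - 2) = 0
p[4,6] = (6 - (-5)) / (6 - 4) = 11/2
p[0,2,4] = (0 - (-5)) / (4 - 0) = 5/4
p[2,4,6] = (11/2 - 0) / (6 - 2) = 11/8
p[0,2,4,6] = (11/8 - 5/4) / (6 - 0) = 1/48

1/48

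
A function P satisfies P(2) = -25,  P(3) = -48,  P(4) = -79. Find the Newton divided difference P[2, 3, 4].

-4

P[2,3] = (-48 - (-25)) / (3 - 2) = -23
P[3,4] = (-79 - (-48)) / (4 - 3) = -31
P[2,3,4] = (-31 - (-23)) / (4 - 2) = -4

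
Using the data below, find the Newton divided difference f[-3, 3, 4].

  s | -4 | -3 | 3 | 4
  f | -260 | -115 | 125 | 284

17

f[-3,3] = (125 - (-115)) / (3 - (-3)) = 40
f[3,4] = (284 - 125) / (4 - 3) = 159
f[-3,3,4] = (159 - 40) / (4 - (-3)) = 17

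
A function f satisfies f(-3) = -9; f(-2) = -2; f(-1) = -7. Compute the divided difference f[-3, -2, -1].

f[-3,-2] = (-2 - (-9)) / (-2 - (-3)) = 7
f[-2,-1] = (-7 - (-2)) / (-1 - (-2)) = -5
f[-3,-2,-1] = (-5 - 7) / (-1 - (-3)) = -6

-6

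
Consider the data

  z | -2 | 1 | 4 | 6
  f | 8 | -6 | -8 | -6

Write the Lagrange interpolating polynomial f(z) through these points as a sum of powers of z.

f(z) = -(1/24)z^3 + (19/24)z^2 - (15/4)z - 3

L_0(z) = (z - 1)(z - 4)(z - 6) / [-144] = -(1/144)z^3 + (11/144)z^2 - (17/72)z + 1/6
L_1(z) = (z + 2)(z - 4)(z - 6) / [45] = (1/45)z^3 - (8/45)z^2 + (4/45)z + 16/15
L_2(z) = (z + 2)(z - 1)(z - 6) / [-36] = -(1/36)z^3 + (5/36)z^2 + (2/9)z - 1/3
L_3(z) = (z + 2)(z - 1)(z - 4) / [80] = (1/80)z^3 - (3/80)z^2 - (3/40)z + 1/10
f(z) = 8·L_0 + (-6)·L_1 + (-8)·L_2 + (-6)·L_3
  8·L_0(z) = -(1/18)z^3 + (11/18)z^2 - (17/9)z + 4/3
  (-6)·L_1(z) = -(2/15)z^3 + (16/15)z^2 - (8/15)z - 32/5
  (-8)·L_2(z) = (2/9)z^3 - (10/9)z^2 - (16/9)z + 8/3
  (-6)·L_3(z) = -(3/40)z^3 + (9/40)z^2 + (9/20)z - 3/5
Adding term by term: -(1/24)z^3 + (19/24)z^2 - (15/4)z - 3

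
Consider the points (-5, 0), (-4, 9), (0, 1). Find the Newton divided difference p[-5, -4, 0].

-11/5

p[-5,-4] = (9 - 0) / (-4 - (-5)) = 9
p[-4,0] = (1 - 9) / (0 - (-4)) = -2
p[-5,-4,0] = (-2 - 9) / (0 - (-5)) = -11/5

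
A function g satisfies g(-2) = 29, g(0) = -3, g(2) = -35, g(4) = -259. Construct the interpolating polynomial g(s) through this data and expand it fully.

L_0(s) = s(s - 2)(s - 4) / [-48] = -(1/48)s^3 + (1/8)s^2 - (1/6)s
L_1(s) = (s + 2)(s - 2)(s - 4) / [16] = (1/16)s^3 - (1/4)s^2 - (1/4)s + 1
L_2(s) = (s + 2)s(s - 4) / [-16] = -(1/16)s^3 + (1/8)s^2 + (1/2)s
L_3(s) = (s + 2)s(s - 2) / [48] = (1/48)s^3 - (1/12)s
g(s) = 29·L_0 + (-3)·L_1 + (-35)·L_2 + (-259)·L_3
  29·L_0(s) = -(29/48)s^3 + (29/8)s^2 - (29/6)s
  (-3)·L_1(s) = -(3/16)s^3 + (3/4)s^2 + (3/4)s - 3
  (-35)·L_2(s) = (35/16)s^3 - (35/8)s^2 - (35/2)s
  (-259)·L_3(s) = -(259/48)s^3 + (259/12)s
Adding term by term: -4s^3 - 3

g(s) = -4s^3 - 3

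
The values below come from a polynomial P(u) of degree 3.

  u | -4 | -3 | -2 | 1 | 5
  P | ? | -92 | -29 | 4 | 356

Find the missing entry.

The 4 known values determine P uniquely (degree ≤ 3).
Evaluate each Lagrange basis at u = -4:
L_0(-4) = (-2)·(-5)·(-9)/[(-1)·(-4)·(-8)] = 45/16
L_1(-4) = (-1)·(-5)·(-9)/[(1)·(-3)·(-7)] = -15/7
L_2(-4) = (-1)·(-2)·(-9)/[(4)·(3)·(-4)] = 3/8
L_3(-4) = (-1)·(-2)·(-5)/[(8)·(7)·(4)] = -5/112
Sum: (-92)·(45/16) + (-29)·(-15/7) + 4·(3/8) + 356·(-5/112) = -211

-211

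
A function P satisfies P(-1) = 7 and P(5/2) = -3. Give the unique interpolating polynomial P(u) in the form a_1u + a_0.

Build the Lagrange basis polynomials:
L_0(u) = (u - 5/2) / [-7/2] = -(2/7)u + 5/7
L_1(u) = (u + 1) / [7/2] = (2/7)u + 2/7
P(u) = 7·L_0 + (-3)·L_1
  7·L_0(u) = -2u + 5
  (-3)·L_1(u) = -(6/7)u - 6/7
Adding term by term: -(20/7)u + 29/7

P(u) = -(20/7)u + 29/7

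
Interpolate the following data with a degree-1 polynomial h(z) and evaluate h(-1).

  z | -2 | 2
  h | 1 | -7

Evaluate each Lagrange basis at z = -1:
L_0(-1) = (-3)/[(-4)] = 3/4
L_1(-1) = (1)/[(4)] = 1/4
Sum: 1·(3/4) + (-7)·(1/4) = -1

-1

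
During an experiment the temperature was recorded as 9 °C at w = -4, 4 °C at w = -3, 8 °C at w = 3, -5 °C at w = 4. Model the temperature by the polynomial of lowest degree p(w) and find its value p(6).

Evaluate each Lagrange basis at w = 6:
L_0(6) = (9)·(3)·(2)/[(-1)·(-7)·(-8)] = -27/28
L_1(6) = (10)·(3)·(2)/[(1)·(-6)·(-7)] = 10/7
L_2(6) = (10)·(9)·(2)/[(7)·(6)·(-1)] = -30/7
L_3(6) = (10)·(9)·(3)/[(8)·(7)·(1)] = 135/28
Sum: 9·(-27/28) + 4·(10/7) + 8·(-30/7) + (-5)·(135/28) = -859/14

-859/14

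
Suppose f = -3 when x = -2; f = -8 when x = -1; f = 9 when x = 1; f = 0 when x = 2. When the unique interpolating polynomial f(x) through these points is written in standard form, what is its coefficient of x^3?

Build the Lagrange basis polynomials:
L_0(x) = (x + 1)(x - 1)(x - 2) / [-12] = -(1/12)x^3 + (1/6)x^2 + (1/12)x - 1/6
L_1(x) = (x + 2)(x - 1)(x - 2) / [6] = (1/6)x^3 - (1/6)x^2 - (2/3)x + 2/3
L_2(x) = (x + 2)(x + 1)(x - 2) / [-6] = -(1/6)x^3 - (1/6)x^2 + (2/3)x + 2/3
L_3(x) = (x + 2)(x + 1)(x - 1) / [12] = (1/12)x^3 + (1/6)x^2 - (1/12)x - 1/6
f(x) = (-3)·L_0 + (-8)·L_1 + 9·L_2 + 0·L_3
Only the coefficient of x^3 is needed; take it from each L_i and combine:
(-3)·(-1/12) + (-8)·(1/6) + 9·(-1/6) + 0·(1/12) = -31/12

-31/12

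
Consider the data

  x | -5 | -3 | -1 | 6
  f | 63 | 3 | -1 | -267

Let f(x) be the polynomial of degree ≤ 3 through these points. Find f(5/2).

Using Newton's divided-difference form:
f[-5,-3] = (3 - 63) / (-3 - (-5)) = -30
f[-3,-1] = (-1 - 3) / (-1 - (-3)) = -2
f[-1,6] = (-267 - (-1)) / (6 - (-1)) = -38
f[-5,-3,-1] = (-2 - (-30)) / (-1 - (-5)) = 7
f[-3,-1,6] = (-38 - (-2)) / (6 - (-3)) = -4
f[-5,-3,-1,6] = (-4 - 7) / (6 - (-5)) = -1
f(5/2) = 63 + (-30)·(15/2) + 7·(15/2)·(11/2) + (-1)·(15/2)·(11/2)·(7/2) = -141/8

-141/8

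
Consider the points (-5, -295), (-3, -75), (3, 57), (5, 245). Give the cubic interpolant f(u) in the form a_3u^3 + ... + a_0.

f(u) = 2u^3 - u^2 + 4u

Build the Lagrange basis polynomials:
L_0(u) = (u + 3)(u - 3)(u - 5) / [-160] = -(1/160)u^3 + (1/32)u^2 + (9/160)u - 9/32
L_1(u) = (u + 5)(u - 3)(u - 5) / [96] = (1/96)u^3 - (1/32)u^2 - (25/96)u + 25/32
L_2(u) = (u + 5)(u + 3)(u - 5) / [-96] = -(1/96)u^3 - (1/32)u^2 + (25/96)u + 25/32
L_3(u) = (u + 5)(u + 3)(u - 3) / [160] = (1/160)u^3 + (1/32)u^2 - (9/160)u - 9/32
f(u) = (-295)·L_0 + (-75)·L_1 + 57·L_2 + 245·L_3
  (-295)·L_0(u) = (59/32)u^3 - (295/32)u^2 - (531/32)u + 2655/32
  (-75)·L_1(u) = -(25/32)u^3 + (75/32)u^2 + (625/32)u - 1875/32
  57·L_2(u) = -(19/32)u^3 - (57/32)u^2 + (475/32)u + 1425/32
  245·L_3(u) = (49/32)u^3 + (245/32)u^2 - (441/32)u - 2205/32
Adding term by term: 2u^3 - u^2 + 4u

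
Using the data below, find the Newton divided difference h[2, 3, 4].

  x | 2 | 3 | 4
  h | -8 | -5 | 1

h[2,3] = (-5 - (-8)) / (3 - 2) = 3
h[3,4] = (1 - (-5)) / (4 - 3) = 6
h[2,3,4] = (6 - 3) / (4 - 2) = 3/2

3/2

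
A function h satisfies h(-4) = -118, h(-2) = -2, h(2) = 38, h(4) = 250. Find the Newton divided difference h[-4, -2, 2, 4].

3

h[-4,-2] = (-2 - (-118)) / (-2 - (-4)) = 58
h[-2,2] = (38 - (-2)) / (2 - (-2)) = 10
h[2,4] = (250 - 38) / (4 - 2) = 106
h[-4,-2,2] = (10 - 58) / (2 - (-4)) = -8
h[-2,2,4] = (106 - 10) / (4 - (-2)) = 16
h[-4,-2,2,4] = (16 - (-8)) / (4 - (-4)) = 3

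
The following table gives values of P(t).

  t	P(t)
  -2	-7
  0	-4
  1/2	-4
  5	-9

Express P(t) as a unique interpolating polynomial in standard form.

P(t) = (17/315)t^3 - (109/210)t^2 + (31/126)t - 4

L_0(t) = t(t - 1/2)(t - 5) / [-35] = -(1/35)t^3 + (11/70)t^2 - (1/14)t
L_1(t) = (t + 2)(t - 1/2)(t - 5) / [5] = (1/5)t^3 - (7/10)t^2 - (17/10)t + 1
L_2(t) = (t + 2)t(t - 5) / [-45/8] = -(8/45)t^3 + (8/15)t^2 + (16/9)t
L_3(t) = (t + 2)t(t - 1/2) / [315/2] = (2/315)t^3 + (1/105)t^2 - (2/315)t
P(t) = (-7)·L_0 + (-4)·L_1 + (-4)·L_2 + (-9)·L_3
  (-7)·L_0(t) = (1/5)t^3 - (11/10)t^2 + (1/2)t
  (-4)·L_1(t) = -(4/5)t^3 + (14/5)t^2 + (34/5)t - 4
  (-4)·L_2(t) = (32/45)t^3 - (32/15)t^2 - (64/9)t
  (-9)·L_3(t) = -(2/35)t^3 - (3/35)t^2 + (2/35)t
Adding term by term: (17/315)t^3 - (109/210)t^2 + (31/126)t - 4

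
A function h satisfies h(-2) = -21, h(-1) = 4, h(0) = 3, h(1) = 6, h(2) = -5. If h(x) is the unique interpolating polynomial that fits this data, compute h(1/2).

4

Evaluate each Lagrange basis at x = 1/2:
L_0(1/2) = (3/2)·(1/2)·(-1/2)·(-3/2)/[(-1)·(-2)·(-3)·(-4)] = 3/128
L_1(1/2) = (5/2)·(1/2)·(-1/2)·(-3/2)/[(1)·(-1)·(-2)·(-3)] = -5/32
L_2(1/2) = (5/2)·(3/2)·(-1/2)·(-3/2)/[(2)·(1)·(-1)·(-2)] = 45/64
L_3(1/2) = (5/2)·(3/2)·(1/2)·(-3/2)/[(3)·(2)·(1)·(-1)] = 15/32
L_4(1/2) = (5/2)·(3/2)·(1/2)·(-1/2)/[(4)·(3)·(2)·(1)] = -5/128
Sum: (-21)·(3/128) + 4·(-5/32) + 3·(45/64) + 6·(15/32) + (-5)·(-5/128) = 4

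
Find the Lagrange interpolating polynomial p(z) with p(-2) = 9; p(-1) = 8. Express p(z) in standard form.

p(z) = -z + 7

Build the Lagrange basis polynomials:
L_0(z) = (z + 1) / [-1] = -z - 1
L_1(z) = (z + 2) / [1] = z + 2
p(z) = 9·L_0 + 8·L_1
  9·L_0(z) = -9z - 9
  8·L_1(z) = 8z + 16
Adding term by term: -z + 7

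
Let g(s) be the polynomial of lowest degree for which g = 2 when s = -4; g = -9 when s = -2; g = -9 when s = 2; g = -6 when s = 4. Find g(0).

-34/3

Evaluate each Lagrange basis at s = 0:
L_0(0) = (2)·(-2)·(-4)/[(-2)·(-6)·(-8)] = -1/6
L_1(0) = (4)·(-2)·(-4)/[(2)·(-4)·(-6)] = 2/3
L_2(0) = (4)·(2)·(-4)/[(6)·(4)·(-2)] = 2/3
L_3(0) = (4)·(2)·(-2)/[(8)·(6)·(2)] = -1/6
Sum: 2·(-1/6) + (-9)·(2/3) + (-9)·(2/3) + (-6)·(-1/6) = -34/3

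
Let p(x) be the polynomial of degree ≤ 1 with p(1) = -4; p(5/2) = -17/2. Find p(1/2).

L_0(1/2) = (-2)/[(-3/2)] = 4/3
L_1(1/2) = (-1/2)/[(3/2)] = -1/3
Sum: (-4)·(4/3) + (-17/2)·(-1/3) = -5/2

-5/2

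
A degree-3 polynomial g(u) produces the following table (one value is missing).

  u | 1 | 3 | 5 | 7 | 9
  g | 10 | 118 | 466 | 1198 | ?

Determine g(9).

2458

The 4 known values determine g uniquely (degree ≤ 3).
Evaluate each Lagrange basis at u = 9:
L_0(9) = (6)·(4)·(2)/[(-2)·(-4)·(-6)] = -1
L_1(9) = (8)·(4)·(2)/[(2)·(-2)·(-4)] = 4
L_2(9) = (8)·(6)·(2)/[(4)·(2)·(-2)] = -6
L_3(9) = (8)·(6)·(4)/[(6)·(4)·(2)] = 4
Sum: 10·(-1) + 118·(4) + 466·(-6) + 1198·(4) = 2458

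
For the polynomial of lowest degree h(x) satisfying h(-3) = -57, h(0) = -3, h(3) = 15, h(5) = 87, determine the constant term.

L_0(x) = x(x - 3)(x - 5) / [-144] = -(1/144)x^3 + (1/18)x^2 - (5/48)x
L_1(x) = (x + 3)(x - 3)(x - 5) / [45] = (1/45)x^3 - (1/9)x^2 - (1/5)x + 1
L_2(x) = (x + 3)x(x - 5) / [-36] = -(1/36)x^3 + (1/18)x^2 + (5/12)x
L_3(x) = (x + 3)x(x - 3) / [80] = (1/80)x^3 - (9/80)x
h(x) = (-57)·L_0 + (-3)·L_1 + 15·L_2 + 87·L_3
Only the constant term is needed; take it from each L_i and combine:
(-57)·(0) + (-3)·(1) + 15·(0) + 87·(0) = -3

-3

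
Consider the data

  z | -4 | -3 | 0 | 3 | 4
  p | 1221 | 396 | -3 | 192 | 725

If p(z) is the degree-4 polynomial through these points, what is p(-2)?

L_0(-2) = (1)·(-2)·(-5)·(-6)/[(-1)·(-4)·(-7)·(-8)] = -15/56
L_1(-2) = (2)·(-2)·(-5)·(-6)/[(1)·(-3)·(-6)·(-7)] = 20/21
L_2(-2) = (2)·(1)·(-5)·(-6)/[(4)·(3)·(-3)·(-4)] = 5/12
L_3(-2) = (2)·(1)·(-2)·(-6)/[(7)·(6)·(3)·(-1)] = -4/21
L_4(-2) = (2)·(1)·(-2)·(-5)/[(8)·(7)·(4)·(1)] = 5/56
Sum: 1221·(-15/56) + 396·(20/21) + (-3)·(5/12) + 192·(-4/21) + 725·(5/56) = 77

77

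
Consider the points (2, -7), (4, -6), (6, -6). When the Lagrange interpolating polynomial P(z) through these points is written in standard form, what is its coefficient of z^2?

The leading coefficient equals the top divided difference P[2,4,6].
P[2,4] = (-6 - (-7)) / (4 - 2) = 1/2
P[4,6] = (-6 - (-6)) / (6 - 4) = 0
P[2,4,6] = (0 - 1/2) / (6 - 2) = -1/8

-1/8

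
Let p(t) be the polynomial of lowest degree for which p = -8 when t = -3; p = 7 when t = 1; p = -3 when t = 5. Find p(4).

Evaluate each Lagrange basis at t = 4:
L_0(4) = (3)·(-1)/[(-4)·(-8)] = -3/32
L_1(4) = (7)·(-1)/[(4)·(-4)] = 7/16
L_2(4) = (7)·(3)/[(8)·(4)] = 21/32
Sum: (-8)·(-3/32) + 7·(7/16) + (-3)·(21/32) = 59/32

59/32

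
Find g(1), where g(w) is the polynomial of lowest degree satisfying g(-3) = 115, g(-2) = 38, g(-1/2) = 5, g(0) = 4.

-1

Using Newton's divided-difference form:
g[-3,-2] = (38 - 115) / (-2 - (-3)) = -77
g[-2,-1/2] = (5 - 38) / (-1/2 - (-2)) = -22
g[-1/2,0] = (4 - 5) / (0 - (-1/2)) = -2
g[-3,-2,-1/2] = (-22 - (-77)) / (-1/2 - (-3)) = 22
g[-2,-1/2,0] = (-2 - (-22)) / (0 - (-2)) = 10
g[-3,-2,-1/2,0] = (10 - 22) / (0 - (-3)) = -4
g(1) = 115 + (-77)·(4) + 22·(4)·(3) + (-4)·(4)·(3)·(3/2) = -1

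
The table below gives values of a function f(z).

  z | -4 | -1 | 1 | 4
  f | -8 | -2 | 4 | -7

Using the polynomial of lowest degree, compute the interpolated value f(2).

83/20

L_0(2) = (3)·(1)·(-2)/[(-3)·(-5)·(-8)] = 1/20
L_1(2) = (6)·(1)·(-2)/[(3)·(-2)·(-5)] = -2/5
L_2(2) = (6)·(3)·(-2)/[(5)·(2)·(-3)] = 6/5
L_3(2) = (6)·(3)·(1)/[(8)·(5)·(3)] = 3/20
Sum: (-8)·(1/20) + (-2)·(-2/5) + 4·(6/5) + (-7)·(3/20) = 83/20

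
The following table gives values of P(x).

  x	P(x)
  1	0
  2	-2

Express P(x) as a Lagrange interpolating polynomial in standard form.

P(x) = -2x + 2

L_0(x) = (x - 2) / [-1] = -x + 2
L_1(x) = (x - 1) / [1] = x - 1
P(x) = 0·L_0 + (-2)·L_1
  0·L_0(x) = 0
  (-2)·L_1(x) = -2x + 2
Adding term by term: -2x + 2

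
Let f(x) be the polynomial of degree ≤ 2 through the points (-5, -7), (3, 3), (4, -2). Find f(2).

119/18

Evaluate each Lagrange basis at x = 2:
L_0(2) = (-1)·(-2)/[(-8)·(-9)] = 1/36
L_1(2) = (7)·(-2)/[(8)·(-1)] = 7/4
L_2(2) = (7)·(-1)/[(9)·(1)] = -7/9
Sum: (-7)·(1/36) + 3·(7/4) + (-2)·(-7/9) = 119/18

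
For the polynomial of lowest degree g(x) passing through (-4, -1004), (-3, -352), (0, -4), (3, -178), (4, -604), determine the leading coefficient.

-3

The leading coefficient equals the top divided difference g[-4,-3,0,3,4].
g[-4,-3] = (-352 - (-1004)) / (-3 - (-4)) = 652
g[-3,0] = (-4 - (-352)) / (0 - (-3)) = 116
g[0,3] = (-178 - (-4)) / (3 - 0) = -58
g[3,4] = (-604 - (-178)) / (4 - 3) = -426
g[-4,-3,0] = (116 - 652) / (0 - (-4)) = -134
g[-3,0,3] = (-58 - 116) / (3 - (-3)) = -29
g[0,3,4] = (-426 - (-58)) / (4 - 0) = -92
g[-4,-3,0,3] = (-29 - (-134)) / (3 - (-4)) = 15
g[-3,0,3,4] = (-92 - (-29)) / (4 - (-3)) = -9
g[-4,-3,0,3,4] = (-9 - 15) / (4 - (-4)) = -3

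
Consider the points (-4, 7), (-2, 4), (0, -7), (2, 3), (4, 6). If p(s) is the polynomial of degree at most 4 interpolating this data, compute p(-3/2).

-219/2048

L_0(-3/2) = (1/2)·(-3/2)·(-7/2)·(-11/2)/[(-2)·(-4)·(-6)·(-8)] = -77/2048
L_1(-3/2) = (5/2)·(-3/2)·(-7/2)·(-11/2)/[(2)·(-2)·(-4)·(-6)] = 385/512
L_2(-3/2) = (5/2)·(1/2)·(-7/2)·(-11/2)/[(4)·(2)·(-2)·(-4)] = 385/1024
L_3(-3/2) = (5/2)·(1/2)·(-3/2)·(-11/2)/[(6)·(4)·(2)·(-2)] = -55/512
L_4(-3/2) = (5/2)·(1/2)·(-3/2)·(-7/2)/[(8)·(6)·(4)·(2)] = 35/2048
Sum: 7·(-77/2048) + 4·(385/512) + (-7)·(385/1024) + 3·(-55/512) + 6·(35/2048) = -219/2048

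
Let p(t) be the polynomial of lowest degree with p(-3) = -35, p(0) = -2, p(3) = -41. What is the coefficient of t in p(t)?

L_0(t) = t(t - 3) / [18] = (1/18)t^2 - (1/6)t
L_1(t) = (t + 3)(t - 3) / [-9] = -(1/9)t^2 + 1
L_2(t) = (t + 3)t / [18] = (1/18)t^2 + (1/6)t
p(t) = (-35)·L_0 + (-2)·L_1 + (-41)·L_2
Only the coefficient of t is needed; take it from each L_i and combine:
(-35)·(-1/6) + (-2)·(0) + (-41)·(1/6) = -1

-1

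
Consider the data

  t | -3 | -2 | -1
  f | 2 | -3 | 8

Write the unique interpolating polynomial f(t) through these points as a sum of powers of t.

f(t) = 8t^2 + 35t + 35

Build the Lagrange basis polynomials:
L_0(t) = (t + 2)(t + 1) / [2] = (1/2)t^2 + (3/2)t + 1
L_1(t) = (t + 3)(t + 1) / [-1] = -t^2 - 4t - 3
L_2(t) = (t + 3)(t + 2) / [2] = (1/2)t^2 + (5/2)t + 3
f(t) = 2·L_0 + (-3)·L_1 + 8·L_2
  2·L_0(t) = t^2 + 3t + 2
  (-3)·L_1(t) = 3t^2 + 12t + 9
  8·L_2(t) = 4t^2 + 20t + 24
Adding term by term: 8t^2 + 35t + 35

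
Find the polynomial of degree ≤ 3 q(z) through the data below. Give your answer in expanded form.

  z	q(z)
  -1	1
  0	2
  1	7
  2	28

Newton's divided differences:
q[-1,0] = (2 - 1) / (0 - (-1)) = 1
q[0,1] = (7 - 2) / (1 - 0) = 5
q[1,2] = (28 - 7) / (2 - 1) = 21
q[-1,0,1] = (5 - 1) / (1 - (-1)) = 2
q[0,1,2] = (21 - 5) / (2 - 0) = 8
q[-1,0,1,2] = (8 - 2) / (2 - (-1)) = 2
q(z) = 1 + 1·(z + 1) + 2·(z + 1)z + 2·(z + 1)z(z - 1)
Expanding: q(z) = 2z^3 + 2z^2 + z + 2

q(z) = 2z^3 + 2z^2 + z + 2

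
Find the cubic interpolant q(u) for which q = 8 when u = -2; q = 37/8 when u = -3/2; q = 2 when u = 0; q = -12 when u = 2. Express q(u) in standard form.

Build the Lagrange basis polynomials:
L_0(u) = (u + 3/2)u(u - 2) / [-4] = -(1/4)u^3 + (1/8)u^2 + (3/4)u
L_1(u) = (u + 2)u(u - 2) / [21/8] = (8/21)u^3 - (32/21)u
L_2(u) = (u + 2)(u + 3/2)(u - 2) / [-6] = -(1/6)u^3 - (1/4)u^2 + (2/3)u + 1
L_3(u) = (u + 2)(u + 3/2)u / [28] = (1/28)u^3 + (1/8)u^2 + (3/28)u
q(u) = 8·L_0 + (37/8)·L_1 + 2·L_2 + (-12)·L_3
  8·L_0(u) = -2u^3 + u^2 + 6u
  (37/8)·L_1(u) = (37/21)u^3 - (148/21)u
  2·L_2(u) = -(1/3)u^3 - (1/2)u^2 + (4/3)u + 2
  (-12)·L_3(u) = -(3/7)u^3 - (3/2)u^2 - (9/7)u
Adding term by term: -u^3 - u^2 - u + 2

q(u) = -u^3 - u^2 - u + 2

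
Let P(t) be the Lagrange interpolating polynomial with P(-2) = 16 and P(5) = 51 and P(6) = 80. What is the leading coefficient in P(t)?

The leading coefficient equals the top divided difference P[-2,5,6].
P[-2,5] = (51 - 16) / (5 - (-2)) = 5
P[5,6] = (80 - 51) / (6 - 5) = 29
P[-2,5,6] = (29 - 5) / (6 - (-2)) = 3

3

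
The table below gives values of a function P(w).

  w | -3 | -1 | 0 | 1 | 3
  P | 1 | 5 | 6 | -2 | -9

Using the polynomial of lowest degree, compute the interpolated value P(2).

Using Newton's divided-difference form:
P[-3,-1] = (5 - 1) / (-1 - (-3)) = 2
P[-1,0] = (6 - 5) / (0 - (-1)) = 1
P[0,1] = (-2 - 6) / (1 - 0) = -8
P[1,3] = (-9 - (-2)) / (3 - 1) = -7/2
P[-3,-1,0] = (1 - 2) / (0 - (-3)) = -1/3
P[-1,0,1] = (-8 - 1) / (1 - (-1)) = -9/2
P[0,1,3] = (-7/2 - (-8)) / (3 - 0) = 3/2
P[-3,-1,0,1] = (-9/2 - (-1/3)) / (1 - (-3)) = -25/24
P[-1,0,1,3] = (3/2 - (-9/2)) / (3 - (-1)) = 3/2
P[-3,-1,0,1,3] = (3/2 - (-25/24)) / (3 - (-3)) = 61/144
P(2) = 1 + 2·(5) + (-1/3)·(5)·(3) + (-25/24)·(5)·(3)·(2) + (61/144)·(5)·(3)·(2)·(1) = -301/24

-301/24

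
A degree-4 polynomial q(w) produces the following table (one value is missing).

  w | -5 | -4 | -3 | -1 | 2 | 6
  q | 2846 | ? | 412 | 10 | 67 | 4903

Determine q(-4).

1213

The 5 known values determine q uniquely (degree ≤ 4).
L_0(-4) = (-1)·(-3)·(-6)·(-10)/[(-2)·(-4)·(-7)·(-11)] = 45/154
L_1(-4) = (1)·(-3)·(-6)·(-10)/[(2)·(-2)·(-5)·(-9)] = 1
L_2(-4) = (1)·(-1)·(-6)·(-10)/[(4)·(2)·(-3)·(-7)] = -5/14
L_3(-4) = (1)·(-1)·(-3)·(-10)/[(7)·(5)·(3)·(-4)] = 1/14
L_4(-4) = (1)·(-1)·(-3)·(-6)/[(11)·(9)·(7)·(4)] = -1/154
Sum: 2846·(45/154) + 412·(1) + 10·(-5/14) + 67·(1/14) + 4903·(-1/154) = 1213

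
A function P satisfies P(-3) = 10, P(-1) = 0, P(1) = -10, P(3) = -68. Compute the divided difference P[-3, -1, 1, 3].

P[-3,-1] = (0 - 10) / (-1 - (-3)) = -5
P[-1,1] = (-10 - 0) / (1 - (-1)) = -5
P[1,3] = (-68 - (-10)) / (3 - 1) = -29
P[-3,-1,1] = (-5 - (-5)) / (1 - (-3)) = 0
P[-1,1,3] = (-29 - (-5)) / (3 - (-1)) = -6
P[-3,-1,1,3] = (-6 - 0) / (3 - (-3)) = -1

-1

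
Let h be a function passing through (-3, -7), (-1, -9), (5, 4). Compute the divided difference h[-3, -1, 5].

19/48

h[-3,-1] = (-9 - (-7)) / (-1 - (-3)) = -1
h[-1,5] = (4 - (-9)) / (5 - (-1)) = 13/6
h[-3,-1,5] = (13/6 - (-1)) / (5 - (-3)) = 19/48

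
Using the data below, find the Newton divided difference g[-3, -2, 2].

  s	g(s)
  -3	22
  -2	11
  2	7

2

g[-3,-2] = (11 - 22) / (-2 - (-3)) = -11
g[-2,2] = (7 - 11) / (2 - (-2)) = -1
g[-3,-2,2] = (-1 - (-11)) / (2 - (-3)) = 2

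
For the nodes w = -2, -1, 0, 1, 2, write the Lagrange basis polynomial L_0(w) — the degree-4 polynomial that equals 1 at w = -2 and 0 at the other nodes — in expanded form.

L_0(w) = (w + 1)w(w - 1)(w - 2) / [(-1)·(-2)·(-3)·(-4)]
       = (w^4 - 2w^3 - w^2 + 2w) / (24)

L_0(w) = (1/24)w^4 - (1/12)w^3 - (1/24)w^2 + (1/12)w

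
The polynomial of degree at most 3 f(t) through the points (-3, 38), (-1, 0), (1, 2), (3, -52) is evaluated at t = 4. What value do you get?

Using Newton's divided-difference form:
f[-3,-1] = (0 - 38) / (-1 - (-3)) = -19
f[-1,1] = (2 - 0) / (1 - (-1)) = 1
f[1,3] = (-52 - 2) / (3 - 1) = -27
f[-3,-1,1] = (1 - (-19)) / (1 - (-3)) = 5
f[-1,1,3] = (-27 - 1) / (3 - (-1)) = -7
f[-3,-1,1,3] = (-7 - 5) / (3 - (-3)) = -2
f(4) = 38 + (-19)·(7) + 5·(7)·(5) + (-2)·(7)·(5)·(3) = -130

-130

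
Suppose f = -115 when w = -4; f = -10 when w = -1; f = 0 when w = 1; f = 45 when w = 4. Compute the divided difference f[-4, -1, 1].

-6

f[-4,-1] = (-10 - (-115)) / (-1 - (-4)) = 35
f[-1,1] = (0 - (-10)) / (1 - (-1)) = 5
f[-4,-1,1] = (5 - 35) / (1 - (-4)) = -6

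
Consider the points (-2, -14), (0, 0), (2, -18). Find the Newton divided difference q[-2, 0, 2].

-4

q[-2,0] = (0 - (-14)) / (0 - (-2)) = 7
q[0,2] = (-18 - 0) / (2 - 0) = -9
q[-2,0,2] = (-9 - 7) / (2 - (-2)) = -4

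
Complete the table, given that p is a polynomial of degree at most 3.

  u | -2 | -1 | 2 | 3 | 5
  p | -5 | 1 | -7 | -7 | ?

The 4 known values determine p uniquely (degree ≤ 3).
Evaluate each Lagrange basis at u = 5:
L_0(5) = (6)·(3)·(2)/[(-1)·(-4)·(-5)] = -9/5
L_1(5) = (7)·(3)·(2)/[(1)·(-3)·(-4)] = 7/2
L_2(5) = (7)·(6)·(2)/[(4)·(3)·(-1)] = -7
L_3(5) = (7)·(6)·(3)/[(5)·(4)·(1)] = 63/10
Sum: (-5)·(-9/5) + 1·(7/2) + (-7)·(-7) + (-7)·(63/10) = 87/5

87/5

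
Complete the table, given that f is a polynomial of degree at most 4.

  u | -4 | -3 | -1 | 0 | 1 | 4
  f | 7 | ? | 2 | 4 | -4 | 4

The 5 known values determine f uniquely (degree ≤ 4).
L_0(-3) = (-2)·(-3)·(-4)·(-7)/[(-3)·(-4)·(-5)·(-8)] = 7/20
L_1(-3) = (1)·(-3)·(-4)·(-7)/[(3)·(-1)·(-2)·(-5)] = 14/5
L_2(-3) = (1)·(-2)·(-4)·(-7)/[(4)·(1)·(-1)·(-4)] = -7/2
L_3(-3) = (1)·(-2)·(-3)·(-7)/[(5)·(2)·(1)·(-3)] = 7/5
L_4(-3) = (1)·(-2)·(-3)·(-4)/[(8)·(5)·(4)·(3)] = -1/20
Sum: 7·(7/20) + 2·(14/5) + 4·(-7/2) + (-4)·(7/5) + 4·(-1/20) = -47/4

-47/4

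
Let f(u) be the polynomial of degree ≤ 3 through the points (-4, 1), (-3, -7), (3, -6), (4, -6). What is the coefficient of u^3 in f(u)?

The leading coefficient equals the top divided difference f[-4,-3,3,4].
f[-4,-3] = (-7 - 1) / (-3 - (-4)) = -8
f[-3,3] = (-6 - (-7)) / (3 - (-3)) = 1/6
f[3,4] = (-6 - (-6)) / (4 - 3) = 0
f[-4,-3,3] = (1/6 - (-8)) / (3 - (-4)) = 7/6
f[-3,3,4] = (0 - 1/6) / (4 - (-3)) = -1/42
f[-4,-3,3,4] = (-1/42 - 7/6) / (4 - (-4)) = -25/168

-25/168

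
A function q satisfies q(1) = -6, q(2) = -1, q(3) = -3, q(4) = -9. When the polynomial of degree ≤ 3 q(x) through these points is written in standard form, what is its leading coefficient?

Build the Lagrange basis polynomials:
L_0(x) = (x - 2)(x - 3)(x - 4) / [-6] = -(1/6)x^3 + (3/2)x^2 - (13/3)x + 4
L_1(x) = (x - 1)(x - 3)(x - 4) / [2] = (1/2)x^3 - 4x^2 + (19/2)x - 6
L_2(x) = (x - 1)(x - 2)(x - 4) / [-2] = -(1/2)x^3 + (7/2)x^2 - 7x + 4
L_3(x) = (x - 1)(x - 2)(x - 3) / [6] = (1/6)x^3 - x^2 + (11/6)x - 1
q(x) = (-6)·L_0 + (-1)·L_1 + (-3)·L_2 + (-9)·L_3
Only the coefficient of x^3 is needed; take it from each L_i and combine:
(-6)·(-1/6) + (-1)·(1/2) + (-3)·(-1/2) + (-9)·(1/6) = 1/2

1/2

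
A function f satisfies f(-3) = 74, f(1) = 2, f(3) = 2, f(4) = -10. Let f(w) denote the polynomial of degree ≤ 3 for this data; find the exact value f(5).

-38

Evaluate each Lagrange basis at w = 5:
L_0(5) = (4)·(2)·(1)/[(-4)·(-6)·(-7)] = -1/21
L_1(5) = (8)·(2)·(1)/[(4)·(-2)·(-3)] = 2/3
L_2(5) = (8)·(4)·(1)/[(6)·(2)·(-1)] = -8/3
L_3(5) = (8)·(4)·(2)/[(7)·(3)·(1)] = 64/21
Sum: 74·(-1/21) + 2·(2/3) + 2·(-8/3) + (-10)·(64/21) = -38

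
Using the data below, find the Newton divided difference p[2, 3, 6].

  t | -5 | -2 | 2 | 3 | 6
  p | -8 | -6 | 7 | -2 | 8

p[2,3] = (-2 - 7) / (3 - 2) = -9
p[3,6] = (8 - (-2)) / (6 - 3) = 10/3
p[2,3,6] = (10/3 - (-9)) / (6 - 2) = 37/12

37/12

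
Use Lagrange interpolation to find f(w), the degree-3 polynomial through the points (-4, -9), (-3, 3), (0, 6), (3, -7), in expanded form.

L_0(w) = (w + 3)w(w - 3) / [-28] = -(1/28)w^3 + (9/28)w
L_1(w) = (w + 4)w(w - 3) / [18] = (1/18)w^3 + (1/18)w^2 - (2/3)w
L_2(w) = (w + 4)(w + 3)(w - 3) / [-36] = -(1/36)w^3 - (1/9)w^2 + (1/4)w + 1
L_3(w) = (w + 4)(w + 3)w / [126] = (1/126)w^3 + (1/18)w^2 + (2/21)w
f(w) = (-9)·L_0 + 3·L_1 + 6·L_2 + (-7)·L_3
  (-9)·L_0(w) = (9/28)w^3 - (81/28)w
  3·L_1(w) = (1/6)w^3 + (1/6)w^2 - 2w
  6·L_2(w) = -(1/6)w^3 - (2/3)w^2 + (3/2)w + 6
  (-7)·L_3(w) = -(1/18)w^3 - (7/18)w^2 - (2/3)w
Adding term by term: (67/252)w^3 - (8/9)w^2 - (341/84)w + 6

f(w) = (67/252)w^3 - (8/9)w^2 - (341/84)w + 6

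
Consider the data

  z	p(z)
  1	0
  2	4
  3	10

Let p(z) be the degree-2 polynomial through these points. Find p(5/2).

Evaluate each Lagrange basis at z = 5/2:
L_0(5/2) = (1/2)·(-1/2)/[(-1)·(-2)] = -1/8
L_1(5/2) = (3/2)·(-1/2)/[(1)·(-1)] = 3/4
L_2(5/2) = (3/2)·(1/2)/[(2)·(1)] = 3/8
Sum: 0 + 4·(3/4) + 10·(3/8) = 27/4

27/4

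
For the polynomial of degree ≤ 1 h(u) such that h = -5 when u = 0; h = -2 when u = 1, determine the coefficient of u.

The leading coefficient equals the top divided difference h[0,1].
h[0,1] = (-2 - (-5)) / (1 - 0) = 3

3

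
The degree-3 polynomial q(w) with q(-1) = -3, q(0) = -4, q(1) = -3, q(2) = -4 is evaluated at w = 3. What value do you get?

-11

Evaluate each Lagrange basis at w = 3:
L_0(3) = (3)·(2)·(1)/[(-1)·(-2)·(-3)] = -1
L_1(3) = (4)·(2)·(1)/[(1)·(-1)·(-2)] = 4
L_2(3) = (4)·(3)·(1)/[(2)·(1)·(-1)] = -6
L_3(3) = (4)·(3)·(2)/[(3)·(2)·(1)] = 4
Sum: (-3)·(-1) + (-4)·(4) + (-3)·(-6) + (-4)·(4) = -11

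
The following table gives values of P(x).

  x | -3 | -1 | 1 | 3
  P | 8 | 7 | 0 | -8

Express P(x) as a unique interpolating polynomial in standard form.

L_0(x) = (x + 1)(x - 1)(x - 3) / [-48] = -(1/48)x^3 + (1/16)x^2 + (1/48)x - 1/16
L_1(x) = (x + 3)(x - 1)(x - 3) / [16] = (1/16)x^3 - (1/16)x^2 - (9/16)x + 9/16
L_2(x) = (x + 3)(x + 1)(x - 3) / [-16] = -(1/16)x^3 - (1/16)x^2 + (9/16)x + 9/16
L_3(x) = (x + 3)(x + 1)(x - 1) / [48] = (1/48)x^3 + (1/16)x^2 - (1/48)x - 1/16
P(x) = 8·L_0 + 7·L_1 + 0·L_2 + (-8)·L_3
  8·L_0(x) = -(1/6)x^3 + (1/2)x^2 + (1/6)x - 1/2
  7·L_1(x) = (7/16)x^3 - (7/16)x^2 - (63/16)x + 63/16
  0·L_2(x) = 0
  (-8)·L_3(x) = -(1/6)x^3 - (1/2)x^2 + (1/6)x + 1/2
Adding term by term: (5/48)x^3 - (7/16)x^2 - (173/48)x + 63/16

P(x) = (5/48)x^3 - (7/16)x^2 - (173/48)x + 63/16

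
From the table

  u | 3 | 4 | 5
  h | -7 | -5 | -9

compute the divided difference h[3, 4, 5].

-3

h[3,4] = (-5 - (-7)) / (4 - 3) = 2
h[4,5] = (-9 - (-5)) / (5 - 4) = -4
h[3,4,5] = (-4 - 2) / (5 - 3) = -3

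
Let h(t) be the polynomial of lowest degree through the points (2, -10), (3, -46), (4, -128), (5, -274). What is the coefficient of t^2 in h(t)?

Build the Lagrange basis polynomials:
L_0(t) = (t - 3)(t - 4)(t - 5) / [-6] = -(1/6)t^3 + 2t^2 - (47/6)t + 10
L_1(t) = (t - 2)(t - 4)(t - 5) / [2] = (1/2)t^3 - (11/2)t^2 + 19t - 20
L_2(t) = (t - 2)(t - 3)(t - 5) / [-2] = -(1/2)t^3 + 5t^2 - (31/2)t + 15
L_3(t) = (t - 2)(t - 3)(t - 4) / [6] = (1/6)t^3 - (3/2)t^2 + (13/3)t - 4
h(t) = (-10)·L_0 + (-46)·L_1 + (-128)·L_2 + (-274)·L_3
Only the coefficient of t^2 is needed; take it from each L_i and combine:
(-10)·(2) + (-46)·(-11/2) + (-128)·(5) + (-274)·(-3/2) = 4

4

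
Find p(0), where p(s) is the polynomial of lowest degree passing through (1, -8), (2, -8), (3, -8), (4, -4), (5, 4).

-16

Using Newton's divided-difference form:
p[1,2] = (-8 - (-8)) / (2 - 1) = 0
p[2,3] = (-8 - (-8)) / (3 - 2) = 0
p[3,4] = (-4 - (-8)) / (4 - 3) = 4
p[4,5] = (4 - (-4)) / (5 - 4) = 8
p[1,2,3] = (0 - 0) / (3 - 1) = 0
p[2,3,4] = (4 - 0) / (4 - 2) = 2
p[3,4,5] = (8 - 4) / (5 - 3) = 2
p[1,2,3,4] = (2 - 0) / (4 - 1) = 2/3
p[2,3,4,5] = (2 - 2) / (5 - 2) = 0
p[1,2,3,4,5] = (0 - 2/3) / (5 - 1) = -1/6
p(0) = -8 + 0·(-1) + 0·(-1)·(-2) + (2/3)·(-1)·(-2)·(-3) + (-1/6)·(-1)·(-2)·(-3)·(-4) = -16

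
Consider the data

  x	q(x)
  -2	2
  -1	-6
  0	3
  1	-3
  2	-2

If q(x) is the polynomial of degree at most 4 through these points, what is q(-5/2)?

2377/64

Using Newton's divided-difference form:
q[-2,-1] = (-6 - 2) / (-1 - (-2)) = -8
q[-1,0] = (3 - (-6)) / (0 - (-1)) = 9
q[0,1] = (-3 - 3) / (1 - 0) = -6
q[1,2] = (-2 - (-3)) / (2 - 1) = 1
q[-2,-1,0] = (9 - (-8)) / (0 - (-2)) = 17/2
q[-1,0,1] = (-6 - 9) / (1 - (-1)) = -15/2
q[0,1,2] = (1 - (-6)) / (2 - 0) = 7/2
q[-2,-1,0,1] = (-15/2 - 17/2) / (1 - (-2)) = -16/3
q[-1,0,1,2] = (7/2 - (-15/2)) / (2 - (-1)) = 11/3
q[-2,-1,0,1,2] = (11/3 - (-16/3)) / (2 - (-2)) = 9/4
q(-5/2) = 2 + (-8)·(-1/2) + (17/2)·(-1/2)·(-3/2) + (-16/3)·(-1/2)·(-3/2)·(-5/2) + (9/4)·(-1/2)·(-3/2)·(-5/2)·(-7/2) = 2377/64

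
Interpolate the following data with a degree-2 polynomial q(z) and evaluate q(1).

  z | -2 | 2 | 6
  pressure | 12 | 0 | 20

L_0(1) = (-1)·(-5)/[(-4)·(-8)] = 5/32
L_1(1) = (3)·(-5)/[(4)·(-4)] = 15/16
L_2(1) = (3)·(-1)/[(8)·(4)] = -3/32
Sum: 12·(5/32) + 0 + 20·(-3/32) = 0

0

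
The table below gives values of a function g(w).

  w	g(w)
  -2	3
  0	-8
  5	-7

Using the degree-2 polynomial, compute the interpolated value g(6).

-67/35

Evaluate each Lagrange basis at w = 6:
L_0(6) = (6)·(1)/[(-2)·(-7)] = 3/7
L_1(6) = (8)·(1)/[(2)·(-5)] = -4/5
L_2(6) = (8)·(6)/[(7)·(5)] = 48/35
Sum: 3·(3/7) + (-8)·(-4/5) + (-7)·(48/35) = -67/35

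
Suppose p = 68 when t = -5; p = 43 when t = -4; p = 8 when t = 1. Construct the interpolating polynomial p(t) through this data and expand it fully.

p(t) = 3t^2 + 2t + 3

L_0(t) = (t + 4)(t - 1) / [6] = (1/6)t^2 + (1/2)t - 2/3
L_1(t) = (t + 5)(t - 1) / [-5] = -(1/5)t^2 - (4/5)t + 1
L_2(t) = (t + 5)(t + 4) / [30] = (1/30)t^2 + (3/10)t + 2/3
p(t) = 68·L_0 + 43·L_1 + 8·L_2
  68·L_0(t) = (34/3)t^2 + 34t - 136/3
  43·L_1(t) = -(43/5)t^2 - (172/5)t + 43
  8·L_2(t) = (4/15)t^2 + (12/5)t + 16/3
Adding term by term: 3t^2 + 2t + 3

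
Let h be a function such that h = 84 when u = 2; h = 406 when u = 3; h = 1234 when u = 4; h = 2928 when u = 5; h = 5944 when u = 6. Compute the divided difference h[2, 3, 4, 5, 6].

h[2,3] = (406 - 84) / (3 - 2) = 322
h[3,4] = (1234 - 406) / (4 - 3) = 828
h[4,5] = (2928 - 1234) / (5 - 4) = 1694
h[5,6] = (5944 - 2928) / (6 - 5) = 3016
h[2,3,4] = (828 - 322) / (4 - 2) = 253
h[3,4,5] = (1694 - 828) / (5 - 3) = 433
h[4,5,6] = (3016 - 1694) / (6 - 4) = 661
h[2,3,4,5] = (433 - 253) / (5 - 2) = 60
h[3,4,5,6] = (661 - 433) / (6 - 3) = 76
h[2,3,4,5,6] = (76 - 60) / (6 - 2) = 4

4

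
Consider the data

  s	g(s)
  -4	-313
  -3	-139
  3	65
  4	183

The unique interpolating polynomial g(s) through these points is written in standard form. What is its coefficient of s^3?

The leading coefficient equals the top divided difference g[-4,-3,3,4].
g[-4,-3] = (-139 - (-313)) / (-3 - (-4)) = 174
g[-3,3] = (65 - (-139)) / (3 - (-3)) = 34
g[3,4] = (183 - 65) / (4 - 3) = 118
g[-4,-3,3] = (34 - 174) / (3 - (-4)) = -20
g[-3,3,4] = (118 - 34) / (4 - (-3)) = 12
g[-4,-3,3,4] = (12 - (-20)) / (4 - (-4)) = 4

4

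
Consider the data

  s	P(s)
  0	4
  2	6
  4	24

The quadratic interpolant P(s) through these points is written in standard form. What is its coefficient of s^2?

Build the Lagrange basis polynomials:
L_0(s) = (s - 2)(s - 4) / [8] = (1/8)s^2 - (3/4)s + 1
L_1(s) = s(s - 4) / [-4] = -(1/4)s^2 + s
L_2(s) = s(s - 2) / [8] = (1/8)s^2 - (1/4)s
P(s) = 4·L_0 + 6·L_1 + 24·L_2
Only the coefficient of s^2 is needed; take it from each L_i and combine:
4·(1/8) + 6·(-1/4) + 24·(1/8) = 2

2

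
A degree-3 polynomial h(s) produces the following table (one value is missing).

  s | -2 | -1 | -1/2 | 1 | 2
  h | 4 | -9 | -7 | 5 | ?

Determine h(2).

The 4 known values determine h uniquely (degree ≤ 3).
L_0(2) = (3)·(5/2)·(1)/[(-1)·(-3/2)·(-3)] = -5/3
L_1(2) = (4)·(5/2)·(1)/[(1)·(-1/2)·(-2)] = 10
L_2(2) = (4)·(3)·(1)/[(3/2)·(1/2)·(-3/2)] = -32/3
L_3(2) = (4)·(3)·(5/2)/[(3)·(2)·(3/2)] = 10/3
Sum: 4·(-5/3) + (-9)·(10) + (-7)·(-32/3) + 5·(10/3) = -16/3

-16/3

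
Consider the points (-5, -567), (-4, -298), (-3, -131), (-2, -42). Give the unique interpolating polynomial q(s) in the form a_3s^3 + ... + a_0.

q(s) = 4s^3 - 3s^2 - 2s - 2

Build the Lagrange basis polynomials:
L_0(s) = (s + 4)(s + 3)(s + 2) / [-6] = -(1/6)s^3 - (3/2)s^2 - (13/3)s - 4
L_1(s) = (s + 5)(s + 3)(s + 2) / [2] = (1/2)s^3 + 5s^2 + (31/2)s + 15
L_2(s) = (s + 5)(s + 4)(s + 2) / [-2] = -(1/2)s^3 - (11/2)s^2 - 19s - 20
L_3(s) = (s + 5)(s + 4)(s + 3) / [6] = (1/6)s^3 + 2s^2 + (47/6)s + 10
q(s) = (-567)·L_0 + (-298)·L_1 + (-131)·L_2 + (-42)·L_3
  (-567)·L_0(s) = (189/2)s^3 + (1701/2)s^2 + 2457s + 2268
  (-298)·L_1(s) = -149s^3 - 1490s^2 - 4619s - 4470
  (-131)·L_2(s) = (131/2)s^3 + (1441/2)s^2 + 2489s + 2620
  (-42)·L_3(s) = -7s^3 - 84s^2 - 329s - 420
Adding term by term: 4s^3 - 3s^2 - 2s - 2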